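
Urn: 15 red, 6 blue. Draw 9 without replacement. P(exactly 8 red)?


Hypergeometric: C(15,8)×C(6,1)/C(21,9)
= 6435×6/293930 = 297/2261

P(X=8) = 297/2261 ≈ 13.14%


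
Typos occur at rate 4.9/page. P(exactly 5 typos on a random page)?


Poisson(λ=4.9): P(X=5) = e^(-λ)×λ^k/k!
= e^(-4.9) × 4.9^5 / 5!
≈ 0.007446583071 × 2824.75249 / 120 ≈ 0.175290

P(X=5) ≈ 0.175290 ≈ 17.53%


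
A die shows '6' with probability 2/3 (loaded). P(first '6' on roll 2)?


Geometric: P(X=2) = (1-p)^(k-1)×p = (1/3)^1×2/3 = 2/9

P(X=2) = 2/9 ≈ 22.22%


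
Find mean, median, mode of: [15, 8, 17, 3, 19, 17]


Sorted: [3, 8, 15, 17, 17, 19]
Mean = 79/6
Median = 16
Freq: {15: 1, 8: 1, 17: 2, 3: 1, 19: 1}
Mode: [17]

Mean=79/6, Median=16, Mode=17


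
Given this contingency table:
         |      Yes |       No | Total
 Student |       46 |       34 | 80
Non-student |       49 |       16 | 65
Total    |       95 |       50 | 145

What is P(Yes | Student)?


P(Yes | Student) = 46/(46+34) = 46/80 = 23/40

P(Yes|Student) = 23/40 ≈ 57.50%


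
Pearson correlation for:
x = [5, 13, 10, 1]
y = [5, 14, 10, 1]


n=4, Σx=29, Σy=30, Σxy=308, Σx²=295, Σy²=322
r = (4×308 - 29×30)/√((4×295 - 29²)(4×322 - 30²))
= 362/√(339×388) = 362/√131532 ≈ 362/362.6734 ≈ 0.9981

r ≈ 0.9981


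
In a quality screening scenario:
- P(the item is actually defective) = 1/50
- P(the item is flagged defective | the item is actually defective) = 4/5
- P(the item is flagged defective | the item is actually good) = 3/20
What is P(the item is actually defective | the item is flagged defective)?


Using Bayes' theorem:
P(A|B) = P(B|A)·P(A) / P(B)

P(the item is flagged defective) = 4/5 × 1/50 + 3/20 × 49/50
= 2/125 + 147/1000 = 163/1000

P(the item is actually defective|the item is flagged defective) = (2/125) / (163/1000) = 16/163

P(the item is actually defective|the item is flagged defective) = 16/163 ≈ 9.82%


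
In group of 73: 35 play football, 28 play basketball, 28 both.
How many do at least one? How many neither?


|A∪B| = 35+28-28 = 35
Neither = 73-35 = 38

At least one: 35; Neither: 38


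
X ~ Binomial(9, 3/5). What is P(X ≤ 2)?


P(X ≤ 2) = Σ P(X=i) for i=0..2
P(X=0) = 512/1953125
P(X=1) = 6912/1953125
P(X=2) = 41472/1953125
Sum = 48896/1953125

P(X ≤ 2) = 48896/1953125 ≈ 2.50%


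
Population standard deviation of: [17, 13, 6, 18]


Mean = 54/4 = 27/2
  (17-27/2)²=49/4
  (13-27/2)²=1/4
  (6-27/2)²=225/4
  (18-27/2)²=81/4
Σ(x-μ)² = 89
σ² = 89/4

σ = √(89/4) ≈ 4.7170


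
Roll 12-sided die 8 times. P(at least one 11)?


P(no 11)^8 = (11/12)^8 = 214358881/429981696
P(≥1) = 1 - 214358881/429981696 = 215622815/429981696

P = 215622815/429981696 ≈ 50.15%


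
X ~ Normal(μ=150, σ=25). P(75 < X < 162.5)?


z₁=(75-150)/25=-3.0, z₂=(162.5-150)/25=0.5
P = Φ(0.5) - Φ(-3.0) = 0.691462 - 0.001350 = 0.690112 ≈ 0.6901

P(75 < X < 162.5) ≈ 0.6901


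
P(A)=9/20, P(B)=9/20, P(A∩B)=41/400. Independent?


P(A)×P(B) = 81/400
P(A∩B) = 41/400
Not equal → NOT independent

No, not independent


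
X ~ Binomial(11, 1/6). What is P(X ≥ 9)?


P(X ≥ 9) = Σ P(X=i) for i=9..11
P(X=9) = 1375/362797056
P(X=10) = 55/362797056
P(X=11) = 1/362797056
Sum = 53/13436928

P(X ≥ 9) = 53/13436928 ≈ 0.00%


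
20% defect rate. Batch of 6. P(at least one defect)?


P(all good) = (4/5)^6 = 4096/15625
P(≥1 defect) = 11529/15625

P = 11529/15625 ≈ 73.79%


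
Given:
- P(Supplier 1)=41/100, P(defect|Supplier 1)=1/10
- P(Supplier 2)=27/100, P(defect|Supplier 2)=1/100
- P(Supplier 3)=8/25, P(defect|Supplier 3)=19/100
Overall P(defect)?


P(B) = Σ P(B|Aᵢ)×P(Aᵢ)
  1/10×41/100 = 41/1000
  1/100×27/100 = 27/10000
  19/100×8/25 = 38/625
Sum = 209/2000

P(defect) = 209/2000 ≈ 10.45%


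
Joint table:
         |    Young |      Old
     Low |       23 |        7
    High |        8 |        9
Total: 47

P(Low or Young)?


P(Low∨Young) = P(Low) + P(Young) - P(Low∧Young)
= (30 + 31 - 23)/47 = 38/47

P = 38/47 ≈ 80.85%


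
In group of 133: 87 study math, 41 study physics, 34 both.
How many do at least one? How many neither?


|A∪B| = 87+41-34 = 94
Neither = 133-94 = 39

At least one: 94; Neither: 39


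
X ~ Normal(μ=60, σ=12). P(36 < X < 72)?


z₁=(36-60)/12=-2.0, z₂=(72-60)/12=1.0
P = Φ(1.0) - Φ(-2.0) = 0.841345 - 0.022750 = 0.818595 ≈ 0.8186

P(36 < X < 72) ≈ 0.8186


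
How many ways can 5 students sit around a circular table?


Circular arrangements of 5 distinct objects: fix one position to break rotational symmetry.
(n-1)! = 4! = 24

24


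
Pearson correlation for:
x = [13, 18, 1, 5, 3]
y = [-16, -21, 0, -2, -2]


n=5, Σx=40, Σy=-41, Σxy=-602, Σx²=528, Σy²=705
r = (5×(-602) - 40×(-41))/√((5×528 - 40²)(5×705 - (-41)²))
= -1370/√(1040×1844) = -1370/√1917760 ≈ -1370/1384.8321 ≈ -0.9893

r ≈ -0.9893


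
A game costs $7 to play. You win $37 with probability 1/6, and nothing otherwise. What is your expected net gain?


E[gain] = (37-7)×1/6 + (-7)×5/6
= 5 - 35/6 = -5/6

Expected net gain = $-5/6 ≈ $-0.83


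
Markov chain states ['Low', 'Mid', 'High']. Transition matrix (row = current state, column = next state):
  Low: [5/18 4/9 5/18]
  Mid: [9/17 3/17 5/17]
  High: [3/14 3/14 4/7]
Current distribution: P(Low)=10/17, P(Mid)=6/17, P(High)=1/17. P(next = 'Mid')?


P(next=Mid) = Σᵢ P(now=i)×P(i→Mid)
= 10/17×4/9 + 6/17×3/17 + 1/17×3/14
= 40/153 + 18/289 + 3/238 = 12247/36414

P = 12247/36414 ≈ 0.3363


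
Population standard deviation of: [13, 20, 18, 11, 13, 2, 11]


Mean = 88/7
  (13-88/7)²=9/49
  (20-88/7)²=2704/49
  (18-88/7)²=1444/49
  (11-88/7)²=121/49
  (13-88/7)²=9/49
  (2-88/7)²=5476/49
  (11-88/7)²=121/49
Σ(x-μ)² = 1412/7
σ² = (1412/7)/7 = 1412/49

σ = √(1412/49) ≈ 5.3681


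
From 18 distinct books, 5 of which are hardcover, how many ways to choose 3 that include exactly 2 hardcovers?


Choose 2 of the 5 hardcovers and 1 of the other 13 books:
C(5,2)×C(13,1) = 10×13 = 130

130


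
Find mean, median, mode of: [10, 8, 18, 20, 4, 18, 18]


Sorted: [4, 8, 10, 18, 18, 18, 20]
Mean = 96/7
Median = 18
Freq: {10: 1, 8: 1, 18: 3, 20: 1, 4: 1}
Mode: [18]

Mean=96/7, Median=18, Mode=18


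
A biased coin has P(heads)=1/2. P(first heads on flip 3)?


Geometric: P(X=3) = (1-p)^(k-1)×p = (1/2)^2×1/2 = 1/8

P(X=3) = 1/8 ≈ 12.50%


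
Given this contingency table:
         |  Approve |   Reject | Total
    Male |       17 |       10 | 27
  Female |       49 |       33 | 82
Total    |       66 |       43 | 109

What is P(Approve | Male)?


P(Approve | Male) = 17/(17+10) = 17/27

P(Approve|Male) = 17/27 ≈ 62.96%


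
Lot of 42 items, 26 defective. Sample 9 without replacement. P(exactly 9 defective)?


Hypergeometric: C(26,9)×C(16,0)/C(42,9)
= 3124550×1/445891810 = 1265/180523

P(X=9) = 1265/180523 ≈ 0.70%


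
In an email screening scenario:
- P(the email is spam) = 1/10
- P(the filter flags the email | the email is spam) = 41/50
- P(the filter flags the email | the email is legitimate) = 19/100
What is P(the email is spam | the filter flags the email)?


Using Bayes' theorem:
P(A|B) = P(B|A)·P(A) / P(B)

P(the filter flags the email) = 41/50 × 1/10 + 19/100 × 9/10
= 41/500 + 171/1000 = 253/1000

P(the email is spam|the filter flags the email) = (41/500) / (253/1000) = 82/253

P(the email is spam|the filter flags the email) = 82/253 ≈ 32.41%


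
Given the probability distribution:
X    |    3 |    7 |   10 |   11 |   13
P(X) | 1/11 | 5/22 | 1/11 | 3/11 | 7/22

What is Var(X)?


E[X] = 109/11
E[X²] = 1186/11
Var(X) = E[X²] - (E[X])² = 1186/11 - 11881/121 = 1165/121

Var(X) = 1165/121 ≈ 9.6281


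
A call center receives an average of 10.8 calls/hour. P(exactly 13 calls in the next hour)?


Poisson(λ=10.8): P(X=13) = e^(-λ)×λ^k/k!
= e^(-10.8) × 10.8^13 / 13!
≈ 2.039950341e-05 × 2.71962372616e+13 / 6227020800 ≈ 0.089094

P(X=13) ≈ 0.089094 ≈ 8.91%


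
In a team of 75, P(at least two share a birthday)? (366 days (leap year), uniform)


P(all different) = Π(366-i)/366 for i=0..74
= 0.000287
P(match) = 1 - 0.000287 = 0.999713

P ≈ 0.9997 ≈ 99.97%


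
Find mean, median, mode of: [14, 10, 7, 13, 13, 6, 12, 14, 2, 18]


Sorted: [2, 6, 7, 10, 12, 13, 13, 14, 14, 18]
Mean = 109/10
Median = 25/2
Freq: {14: 2, 10: 1, 7: 1, 13: 2, 6: 1, 12: 1, 2: 1, 18: 1}
Mode: [13, 14]

Mean=109/10, Median=25/2, Mode=[13, 14]


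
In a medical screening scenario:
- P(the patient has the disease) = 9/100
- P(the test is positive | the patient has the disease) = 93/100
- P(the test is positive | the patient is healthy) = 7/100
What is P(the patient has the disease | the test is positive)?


Using Bayes' theorem:
P(A|B) = P(B|A)·P(A) / P(B)

P(the test is positive) = 93/100 × 9/100 + 7/100 × 91/100
= 837/10000 + 637/10000 = 737/5000

P(the patient has the disease|the test is positive) = (837/10000) / (737/5000) = 837/1474

P(the patient has the disease|the test is positive) = 837/1474 ≈ 56.78%


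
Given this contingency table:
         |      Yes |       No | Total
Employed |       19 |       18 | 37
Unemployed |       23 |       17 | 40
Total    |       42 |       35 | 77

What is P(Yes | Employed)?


P(Yes | Employed) = 19/(19+18) = 19/37

P(Yes|Employed) = 19/37 ≈ 51.35%


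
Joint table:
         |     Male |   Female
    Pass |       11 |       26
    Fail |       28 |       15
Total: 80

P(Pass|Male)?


P(Pass|Male) = 11/(11+28) = 11/39

P = 11/39 ≈ 28.21%


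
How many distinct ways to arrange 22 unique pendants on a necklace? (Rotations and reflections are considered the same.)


Free circular arrangements: rotations and reflections both identified.
(n-1)!/2 = 21!/2 = 51090942171709440000/2 = 25545471085854720000

25545471085854720000


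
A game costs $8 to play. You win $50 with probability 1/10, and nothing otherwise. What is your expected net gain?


E[gain] = (50-8)×1/10 + (-8)×9/10
= 21/5 - 36/5 = -3

Expected net gain = $-3 ≈ $-3.00


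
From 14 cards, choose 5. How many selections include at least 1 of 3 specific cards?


Complement: C(14,5) - C(11,5) = 2002 - 462 = 1540

1540


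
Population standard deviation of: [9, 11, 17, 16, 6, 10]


Mean = 69/6 = 23/2
  (9-23/2)²=25/4
  (11-23/2)²=1/4
  (17-23/2)²=121/4
  (16-23/2)²=81/4
  (6-23/2)²=121/4
  (10-23/2)²=9/4
Σ(x-μ)² = 179/2
σ² = (179/2)/6 = 179/12

σ = √(179/12) ≈ 3.8622


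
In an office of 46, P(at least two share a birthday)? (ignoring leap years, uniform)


P(all different) = Π(365-i)/365 for i=0..45
= 0.051747
P(match) = 1 - 0.051747 = 0.948253

P ≈ 0.9483 ≈ 94.83%


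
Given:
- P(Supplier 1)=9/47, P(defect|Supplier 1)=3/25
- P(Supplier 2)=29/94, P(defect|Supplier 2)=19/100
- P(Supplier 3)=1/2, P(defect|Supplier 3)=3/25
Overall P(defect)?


P(B) = Σ P(B|Aᵢ)×P(Aᵢ)
  3/25×9/47 = 27/1175
  19/100×29/94 = 551/9400
  3/25×1/2 = 3/50
Sum = 1331/9400

P(defect) = 1331/9400 ≈ 14.16%


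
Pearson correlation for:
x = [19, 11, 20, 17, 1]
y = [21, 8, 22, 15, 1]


n=5, Σx=68, Σy=67, Σxy=1183, Σx²=1172, Σy²=1215
r = (5×1183 - 68×67)/√((5×1172 - 68²)(5×1215 - 67²))
= 1359/√(1236×1586) = 1359/√1960296 ≈ 1359/1400.1057 ≈ 0.9706

r ≈ 0.9706


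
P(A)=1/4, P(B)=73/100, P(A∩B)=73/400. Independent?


P(A)×P(B) = 73/400
P(A∩B) = 73/400
Equal ✓ → Independent

Yes, independent


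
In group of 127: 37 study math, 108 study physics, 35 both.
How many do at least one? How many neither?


|A∪B| = 37+108-35 = 110
Neither = 127-110 = 17

At least one: 110; Neither: 17


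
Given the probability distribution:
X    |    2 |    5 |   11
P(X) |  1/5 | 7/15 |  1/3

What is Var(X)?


E[X] = 32/5
E[X²] = 264/5
Var(X) = E[X²] - (E[X])² = 264/5 - 1024/25 = 296/25

Var(X) = 296/25 ≈ 11.8400


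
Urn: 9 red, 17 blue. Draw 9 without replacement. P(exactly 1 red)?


Hypergeometric: C(9,1)×C(17,8)/C(26,9)
= 9×24310/3124550 = 153/2185

P(X=1) = 153/2185 ≈ 7.00%


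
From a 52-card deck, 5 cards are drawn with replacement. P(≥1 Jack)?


P(not a Jack) = 48/52 = 12/13
P(none in 5 draws) = (12/13)^5 = 248832/371293
P(≥1 Jack) = 1 - 248832/371293 = 122461/371293

P = 122461/371293 ≈ 32.98%


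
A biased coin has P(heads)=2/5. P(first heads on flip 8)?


Geometric: P(X=8) = (1-p)^(k-1)×p = (3/5)^7×2/5 = 4374/390625

P(X=8) = 4374/390625 ≈ 1.12%


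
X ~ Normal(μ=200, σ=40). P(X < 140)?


z = (140-200)/40 = -1.5
P(Z < -1.5) = 0.0668

P(X < 140) ≈ 0.0668


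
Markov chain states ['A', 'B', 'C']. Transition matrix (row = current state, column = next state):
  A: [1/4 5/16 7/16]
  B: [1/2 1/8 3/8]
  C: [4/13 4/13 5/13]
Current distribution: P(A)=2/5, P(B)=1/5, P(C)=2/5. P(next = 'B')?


P(next=B) = Σᵢ P(now=i)×P(i→B)
= 2/5×5/16 + 1/5×1/8 + 2/5×4/13
= 1/8 + 1/40 + 8/65 = 71/260

P = 71/260 ≈ 0.2731


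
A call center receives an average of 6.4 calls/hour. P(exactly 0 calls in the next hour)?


Poisson(λ=6.4): P(X=0) = e^(-λ)×λ^k/k!
= e^(-6.4) × 6.4^0 / 0!
≈ 0.001661557273 × 1 / 1 ≈ 0.001662

P(X=0) ≈ 0.001662 ≈ 0.17%


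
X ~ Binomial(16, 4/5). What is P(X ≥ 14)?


P(X ≥ 14) = Σ P(X=i) for i=14..16
P(X=14) = 6442450944/30517578125
P(X=15) = 17179869184/152587890625
P(X=16) = 4294967296/152587890625
Sum = 2147483648/6103515625

P(X ≥ 14) = 2147483648/6103515625 ≈ 35.18%


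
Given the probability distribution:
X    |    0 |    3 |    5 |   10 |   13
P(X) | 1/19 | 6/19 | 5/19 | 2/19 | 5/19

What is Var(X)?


E[X] = 128/19
E[X²] = 1224/19
Var(X) = E[X²] - (E[X])² = 1224/19 - 16384/361 = 6872/361

Var(X) = 6872/361 ≈ 19.0360


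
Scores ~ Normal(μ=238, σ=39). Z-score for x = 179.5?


z = (x - μ)/σ = (179.5 - 238)/39 = -1.5

z = -1.5


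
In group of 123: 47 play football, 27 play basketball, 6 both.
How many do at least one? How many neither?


|A∪B| = 47+27-6 = 68
Neither = 123-68 = 55

At least one: 68; Neither: 55


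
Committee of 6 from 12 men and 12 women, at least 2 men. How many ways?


Count by #men:
  2M,4W: C(12,2)×C(12,4)=32670
  3M,3W: C(12,3)×C(12,3)=48400
  4M,2W: C(12,4)×C(12,2)=32670
  5M,1W: C(12,5)×C(12,1)=9504
  6M,0W: C(12,6)×C(12,0)=924
Total = 124168

124168


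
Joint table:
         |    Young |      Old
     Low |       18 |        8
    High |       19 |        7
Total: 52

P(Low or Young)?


P(Low∨Young) = P(Low) + P(Young) - P(Low∧Young)
= (26 + 37 - 18)/52 = 45/52

P = 45/52 ≈ 86.54%


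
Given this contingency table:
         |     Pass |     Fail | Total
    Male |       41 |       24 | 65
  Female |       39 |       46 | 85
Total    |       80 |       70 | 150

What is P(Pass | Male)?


P(Pass | Male) = 41/(41+24) = 41/65

P(Pass|Male) = 41/65 ≈ 63.08%


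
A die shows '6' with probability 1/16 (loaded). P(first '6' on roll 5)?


Geometric: P(X=5) = (1-p)^(k-1)×p = (15/16)^4×1/16 = 50625/1048576

P(X=5) = 50625/1048576 ≈ 4.83%


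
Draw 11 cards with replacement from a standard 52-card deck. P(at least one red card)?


P(not a red card) = 26/52 = 1/2
P(none in 11 draws) = (1/2)^11 = 1/2048
P(≥1 red card) = 1 - 1/2048 = 2047/2048

P = 2047/2048 ≈ 99.95%


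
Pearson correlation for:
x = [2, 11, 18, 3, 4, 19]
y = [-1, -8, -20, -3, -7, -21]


n=6, Σx=57, Σy=-60, Σxy=-886, Σx²=835, Σy²=964
r = (6×(-886) - 57×(-60))/√((6×835 - 57²)(6×964 - (-60)²))
= -1896/√(1761×2184) = -1896/√3846024 ≈ -1896/1961.1282 ≈ -0.9668

r ≈ -0.9668


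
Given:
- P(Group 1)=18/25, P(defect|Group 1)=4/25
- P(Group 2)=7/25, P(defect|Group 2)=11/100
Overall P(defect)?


P(B) = Σ P(B|Aᵢ)×P(Aᵢ)
  4/25×18/25 = 72/625
  11/100×7/25 = 77/2500
Sum = 73/500

P(defect) = 73/500 ≈ 14.60%


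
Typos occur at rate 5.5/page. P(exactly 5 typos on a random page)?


Poisson(λ=5.5): P(X=5) = e^(-λ)×λ^k/k!
= e^(-5.5) × 5.5^5 / 5!
≈ 0.004086771438 × 5032.84375 / 120 ≈ 0.171401

P(X=5) ≈ 0.171401 ≈ 17.14%


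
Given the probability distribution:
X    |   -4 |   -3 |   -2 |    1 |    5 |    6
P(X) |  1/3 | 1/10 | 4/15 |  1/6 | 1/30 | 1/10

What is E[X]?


E[X] = Σ x·P(X=x)
= (-4)×(1/3) + (-3)×(1/10) + (-2)×(4/15) + (1)×(1/6) + (5)×(1/30) + (6)×(1/10)
= -37/30

E[X] = -37/30


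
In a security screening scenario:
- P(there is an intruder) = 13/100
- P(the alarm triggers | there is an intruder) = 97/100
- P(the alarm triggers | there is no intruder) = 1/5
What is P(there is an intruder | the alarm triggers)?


Using Bayes' theorem:
P(A|B) = P(B|A)·P(A) / P(B)

P(the alarm triggers) = 97/100 × 13/100 + 1/5 × 87/100
= 1261/10000 + 87/500 = 3001/10000

P(there is an intruder|the alarm triggers) = (1261/10000) / (3001/10000) = 1261/3001

P(there is an intruder|the alarm triggers) = 1261/3001 ≈ 42.02%


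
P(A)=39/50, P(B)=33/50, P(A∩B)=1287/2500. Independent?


P(A)×P(B) = 1287/2500
P(A∩B) = 1287/2500
Equal ✓ → Independent

Yes, independent


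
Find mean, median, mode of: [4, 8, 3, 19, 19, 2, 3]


Sorted: [2, 3, 3, 4, 8, 19, 19]
Mean = 58/7
Median = 4
Freq: {4: 1, 8: 1, 3: 2, 19: 2, 2: 1}
Mode: [3, 19]

Mean=58/7, Median=4, Mode=[3, 19]


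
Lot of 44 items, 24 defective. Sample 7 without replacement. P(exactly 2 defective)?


Hypergeometric: C(24,2)×C(20,5)/C(44,7)
= 276×15504/38320568 = 28152/252109

P(X=2) = 28152/252109 ≈ 11.17%


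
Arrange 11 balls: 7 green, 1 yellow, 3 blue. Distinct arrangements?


11!/(7!×1!×3!) = 1320

1320


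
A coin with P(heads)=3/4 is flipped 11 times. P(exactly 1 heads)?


Binomial: P(X=1) = C(11,1)×p^1×(1-p)^10
= 11 × 3/4 × 1/1048576 = 33/4194304

P(X=1) = 33/4194304 ≈ 0.00%


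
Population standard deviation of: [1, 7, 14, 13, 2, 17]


Mean = 54/6 = 9
  (1-9)²=64
  (7-9)²=4
  (14-9)²=25
  (13-9)²=16
  (2-9)²=49
  (17-9)²=64
Σ(x-μ)² = 222
σ² = 222/6 = 37

σ = √(37) ≈ 6.0828


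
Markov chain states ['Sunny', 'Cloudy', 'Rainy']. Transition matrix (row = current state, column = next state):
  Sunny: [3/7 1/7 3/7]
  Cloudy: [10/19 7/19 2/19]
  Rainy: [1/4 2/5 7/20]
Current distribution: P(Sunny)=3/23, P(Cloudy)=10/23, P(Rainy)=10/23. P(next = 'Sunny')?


P(next=Sunny) = Σᵢ P(now=i)×P(i→Sunny)
= 3/23×3/7 + 10/23×10/19 + 10/23×1/4
= 9/161 + 100/437 + 5/46 = 2407/6118

P = 2407/6118 ≈ 0.3934


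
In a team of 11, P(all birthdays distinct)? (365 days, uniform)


P(all different) = Π(365-i)/365 for i=0..10
= (365/365)×(364/365)×...×(355/365)
= 0.858859

P ≈ 0.8589 ≈ 85.89%


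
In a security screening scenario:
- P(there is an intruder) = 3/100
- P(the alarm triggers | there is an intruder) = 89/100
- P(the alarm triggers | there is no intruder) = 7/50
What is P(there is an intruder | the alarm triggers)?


Using Bayes' theorem:
P(A|B) = P(B|A)·P(A) / P(B)

P(the alarm triggers) = 89/100 × 3/100 + 7/50 × 97/100
= 267/10000 + 679/5000 = 13/80

P(there is an intruder|the alarm triggers) = (267/10000) / (13/80) = 267/1625

P(there is an intruder|the alarm triggers) = 267/1625 ≈ 16.43%


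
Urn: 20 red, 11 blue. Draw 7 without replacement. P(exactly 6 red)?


Hypergeometric: C(20,6)×C(11,1)/C(31,7)
= 38760×11/2629575 = 28424/175305

P(X=6) = 28424/175305 ≈ 16.21%


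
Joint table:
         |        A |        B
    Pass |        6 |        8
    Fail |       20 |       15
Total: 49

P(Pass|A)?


P(Pass|A) = 6/(6+20) = 6/26 = 3/13

P = 3/13 ≈ 23.08%


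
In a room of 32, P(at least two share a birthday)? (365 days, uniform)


P(all different) = Π(365-i)/365 for i=0..31
= 0.246652
P(match) = 1 - 0.246652 = 0.753348

P ≈ 0.7533 ≈ 75.33%


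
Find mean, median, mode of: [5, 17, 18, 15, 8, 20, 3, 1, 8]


Sorted: [1, 3, 5, 8, 8, 15, 17, 18, 20]
Mean = 95/9
Median = 8
Freq: {5: 1, 17: 1, 18: 1, 15: 1, 8: 2, 20: 1, 3: 1, 1: 1}
Mode: [8]

Mean=95/9, Median=8, Mode=8


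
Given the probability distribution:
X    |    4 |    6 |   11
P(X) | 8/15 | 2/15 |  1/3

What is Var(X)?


E[X] = 33/5
E[X²] = 161/3
Var(X) = E[X²] - (E[X])² = 161/3 - 1089/25 = 758/75

Var(X) = 758/75 ≈ 10.1067


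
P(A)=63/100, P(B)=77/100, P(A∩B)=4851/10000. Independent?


P(A)×P(B) = 4851/10000
P(A∩B) = 4851/10000
Equal ✓ → Independent

Yes, independent


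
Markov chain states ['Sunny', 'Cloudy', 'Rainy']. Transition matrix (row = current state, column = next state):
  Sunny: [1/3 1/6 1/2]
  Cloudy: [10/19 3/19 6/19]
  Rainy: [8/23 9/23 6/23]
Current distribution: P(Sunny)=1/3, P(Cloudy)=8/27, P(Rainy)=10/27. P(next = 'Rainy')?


P(next=Rainy) = Σᵢ P(now=i)×P(i→Rainy)
= 1/3×1/2 + 8/27×6/19 + 10/27×6/23
= 1/6 + 16/171 + 20/207 = 2807/7866

P = 2807/7866 ≈ 0.3569


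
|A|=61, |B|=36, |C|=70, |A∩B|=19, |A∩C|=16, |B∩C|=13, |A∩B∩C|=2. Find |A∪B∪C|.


|A∪B∪C| = 61+36+70-19-16-13+2 = 121

|A∪B∪C| = 121


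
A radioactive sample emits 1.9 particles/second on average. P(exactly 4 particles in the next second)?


Poisson(λ=1.9): P(X=4) = e^(-λ)×λ^k/k!
= e^(-1.9) × 1.9^4 / 4!
≈ 0.1495686192 × 13.0321 / 24 ≈ 0.081216

P(X=4) ≈ 0.081216 ≈ 8.12%


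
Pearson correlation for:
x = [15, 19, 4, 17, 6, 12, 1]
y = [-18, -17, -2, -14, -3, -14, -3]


n=7, Σx=74, Σy=-71, Σxy=-1028, Σx²=1072, Σy²=1027
r = (7×(-1028) - 74×(-71))/√((7×1072 - 74²)(7×1027 - (-71)²))
= -1942/√(2028×2148) = -1942/√4356144 ≈ -1942/2087.1378 ≈ -0.9305

r ≈ -0.9305


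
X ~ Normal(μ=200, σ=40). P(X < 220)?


z = (220-200)/40 = 0.5
P(Z < 0.5) = 0.6915

P(X < 220) ≈ 0.6915


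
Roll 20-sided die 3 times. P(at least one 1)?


P(no 1)^3 = (19/20)^3 = 6859/8000
P(≥1) = 1 - 6859/8000 = 1141/8000

P = 1141/8000 ≈ 14.26%


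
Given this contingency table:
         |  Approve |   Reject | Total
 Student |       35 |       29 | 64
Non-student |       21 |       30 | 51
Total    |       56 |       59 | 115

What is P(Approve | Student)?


P(Approve | Student) = 35/(35+29) = 35/64

P(Approve|Student) = 35/64 ≈ 54.69%


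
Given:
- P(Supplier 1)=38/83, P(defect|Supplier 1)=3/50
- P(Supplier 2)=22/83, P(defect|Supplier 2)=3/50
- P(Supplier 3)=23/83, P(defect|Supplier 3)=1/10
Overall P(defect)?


P(B) = Σ P(B|Aᵢ)×P(Aᵢ)
  3/50×38/83 = 57/2075
  3/50×22/83 = 33/2075
  1/10×23/83 = 23/830
Sum = 59/830

P(defect) = 59/830 ≈ 7.11%


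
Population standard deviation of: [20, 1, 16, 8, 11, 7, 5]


Mean = 68/7
  (20-68/7)²=5184/49
  (1-68/7)²=3721/49
  (16-68/7)²=1936/49
  (8-68/7)²=144/49
  (11-68/7)²=81/49
  (7-68/7)²=361/49
  (5-68/7)²=1089/49
Σ(x-μ)² = 1788/7
σ² = (1788/7)/7 = 1788/49

σ = √(1788/49) ≈ 6.0407


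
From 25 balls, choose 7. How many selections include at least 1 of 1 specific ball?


Complement: C(25,7) - C(24,7) = 480700 - 346104 = 134596

134596


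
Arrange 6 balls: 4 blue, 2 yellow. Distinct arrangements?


6!/(4!×2!) = 15

15


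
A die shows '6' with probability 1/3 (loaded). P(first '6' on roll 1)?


Geometric: P(X=1) = (1-p)^(k-1)×p = (2/3)^0×1/3 = 1/3

P(X=1) = 1/3 ≈ 33.33%


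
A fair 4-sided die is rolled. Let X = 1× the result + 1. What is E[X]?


E[die] = (1+4)/2 = 5/2
E[X] = 1×5/2 + 1 = 7/2

E[X] = 7/2


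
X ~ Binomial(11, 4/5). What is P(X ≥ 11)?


P(X ≥ 11) = Σ P(X=i) for i=11..11
P(X=11) = 4194304/48828125
Sum = 4194304/48828125

P(X ≥ 11) = 4194304/48828125 ≈ 8.59%


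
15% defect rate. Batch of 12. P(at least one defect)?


P(all good) = (17/20)^12 = 582622237229761/4096000000000000
P(≥1 defect) = 3513377762770239/4096000000000000

P = 3513377762770239/4096000000000000 ≈ 85.78%


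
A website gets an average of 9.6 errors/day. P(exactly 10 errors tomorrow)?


Poisson(λ=9.6): P(X=10) = e^(-λ)×λ^k/k!
= e^(-9.6) × 9.6^10 / 10!
≈ 6.772873649e-05 × 6648326359.92 / 3628800 ≈ 0.124086

P(X=10) ≈ 0.124086 ≈ 12.41%


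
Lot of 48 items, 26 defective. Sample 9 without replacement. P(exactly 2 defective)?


Hypergeometric: C(26,2)×C(22,7)/C(48,9)
= 325×170544/1677106640 = 62985/1905803

P(X=2) = 62985/1905803 ≈ 3.30%


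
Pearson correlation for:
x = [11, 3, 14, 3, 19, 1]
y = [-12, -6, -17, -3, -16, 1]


n=6, Σx=51, Σy=-53, Σxy=-700, Σx²=697, Σy²=735
r = (6×(-700) - 51×(-53))/√((6×697 - 51²)(6×735 - (-53)²))
= -1497/√(1581×1601) = -1497/√2531181 ≈ -1497/1590.9686 ≈ -0.9409

r ≈ -0.9409


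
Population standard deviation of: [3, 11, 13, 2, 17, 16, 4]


Mean = 66/7
  (3-66/7)²=2025/49
  (11-66/7)²=121/49
  (13-66/7)²=625/49
  (2-66/7)²=2704/49
  (17-66/7)²=2809/49
  (16-66/7)²=2116/49
  (4-66/7)²=1444/49
Σ(x-μ)² = 1692/7
σ² = (1692/7)/7 = 1692/49

σ = √(1692/49) ≈ 5.8763


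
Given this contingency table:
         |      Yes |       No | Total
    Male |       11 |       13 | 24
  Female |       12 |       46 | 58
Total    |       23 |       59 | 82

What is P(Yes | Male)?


P(Yes | Male) = 11/(11+13) = 11/24

P(Yes|Male) = 11/24 ≈ 45.83%


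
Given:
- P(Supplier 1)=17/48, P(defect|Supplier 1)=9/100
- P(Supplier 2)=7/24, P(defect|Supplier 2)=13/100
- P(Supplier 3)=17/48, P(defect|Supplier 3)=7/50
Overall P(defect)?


P(B) = Σ P(B|Aᵢ)×P(Aᵢ)
  9/100×17/48 = 51/1600
  13/100×7/24 = 91/2400
  7/50×17/48 = 119/2400
Sum = 191/1600

P(defect) = 191/1600 ≈ 11.94%


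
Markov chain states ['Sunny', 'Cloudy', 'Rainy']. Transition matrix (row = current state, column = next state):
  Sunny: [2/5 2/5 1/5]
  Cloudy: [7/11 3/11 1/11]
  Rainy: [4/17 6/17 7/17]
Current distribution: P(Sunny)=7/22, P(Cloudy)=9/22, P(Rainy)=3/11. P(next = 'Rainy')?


P(next=Rainy) = Σᵢ P(now=i)×P(i→Rainy)
= 7/22×1/5 + 9/22×1/11 + 3/11×7/17
= 7/110 + 9/242 + 21/187 = 2192/10285

P = 2192/10285 ≈ 0.2131


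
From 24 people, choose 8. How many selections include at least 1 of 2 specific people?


Complement: C(24,8) - C(22,8) = 735471 - 319770 = 415701

415701


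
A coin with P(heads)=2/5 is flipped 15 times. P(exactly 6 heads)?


Binomial: P(X=6) = C(15,6)×p^6×(1-p)^9
= 5005 × 64/15625 × 19683/1953125 = 1260971712/6103515625

P(X=6) = 1260971712/6103515625 ≈ 20.66%


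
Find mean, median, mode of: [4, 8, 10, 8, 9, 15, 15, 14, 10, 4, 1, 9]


Sorted: [1, 4, 4, 8, 8, 9, 9, 10, 10, 14, 15, 15]
Mean = 107/12
Median = 9
Freq: {4: 2, 8: 2, 10: 2, 9: 2, 15: 2, 14: 1, 1: 1}
Mode: [4, 8, 9, 10, 15]

Mean=107/12, Median=9, Mode=[4, 8, 9, 10, 15]


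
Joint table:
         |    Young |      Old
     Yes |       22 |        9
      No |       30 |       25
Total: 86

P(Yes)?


P(Yes) = (22+9)/86 = 31/86

P(Yes) = 31/86 ≈ 36.05%


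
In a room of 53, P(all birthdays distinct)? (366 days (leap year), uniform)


P(all different) = Π(366-i)/366 for i=0..52
= (366/366)×(365/366)×...×(314/366)
= 0.019079

P ≈ 0.0191 ≈ 1.91%


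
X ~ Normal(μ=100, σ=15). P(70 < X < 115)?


z₁=(70-100)/15=-2.0, z₂=(115-100)/15=1.0
P = Φ(1.0) - Φ(-2.0) = 0.841345 - 0.022750 = 0.818595 ≈ 0.8186

P(70 < X < 115) ≈ 0.8186


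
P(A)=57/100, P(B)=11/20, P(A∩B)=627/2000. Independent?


P(A)×P(B) = 627/2000
P(A∩B) = 627/2000
Equal ✓ → Independent

Yes, independent


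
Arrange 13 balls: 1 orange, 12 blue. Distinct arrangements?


13!/(1!×12!) = 13

13


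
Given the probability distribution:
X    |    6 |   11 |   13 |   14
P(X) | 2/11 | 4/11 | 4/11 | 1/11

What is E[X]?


E[X] = Σ x·P(X=x)
= (6)×(2/11) + (11)×(4/11) + (13)×(4/11) + (14)×(1/11)
= 122/11

E[X] = 122/11


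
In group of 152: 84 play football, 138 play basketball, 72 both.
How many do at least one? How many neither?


|A∪B| = 84+138-72 = 150
Neither = 152-150 = 2

At least one: 150; Neither: 2


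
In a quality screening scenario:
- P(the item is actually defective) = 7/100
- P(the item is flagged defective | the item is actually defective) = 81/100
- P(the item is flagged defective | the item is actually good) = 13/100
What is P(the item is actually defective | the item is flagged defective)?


Using Bayes' theorem:
P(A|B) = P(B|A)·P(A) / P(B)

P(the item is flagged defective) = 81/100 × 7/100 + 13/100 × 93/100
= 567/10000 + 1209/10000 = 111/625

P(the item is actually defective|the item is flagged defective) = (567/10000) / (111/625) = 189/592

P(the item is actually defective|the item is flagged defective) = 189/592 ≈ 31.93%


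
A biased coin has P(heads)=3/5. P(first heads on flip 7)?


Geometric: P(X=7) = (1-p)^(k-1)×p = (2/5)^6×3/5 = 192/78125

P(X=7) = 192/78125 ≈ 0.25%


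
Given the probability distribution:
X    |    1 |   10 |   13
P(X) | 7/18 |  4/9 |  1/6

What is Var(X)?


E[X] = 7
E[X²] = 73
Var(X) = E[X²] - (E[X])² = 73 - 49 = 24

Var(X) = 24 ≈ 24.0000


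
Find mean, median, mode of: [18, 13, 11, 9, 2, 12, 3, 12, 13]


Sorted: [2, 3, 9, 11, 12, 12, 13, 13, 18]
Mean = 93/9 = 31/3
Median = 12
Freq: {18: 1, 13: 2, 11: 1, 9: 1, 2: 1, 12: 2, 3: 1}
Mode: [12, 13]

Mean=31/3, Median=12, Mode=[12, 13]


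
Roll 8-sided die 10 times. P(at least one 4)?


P(no 4)^10 = (7/8)^10 = 282475249/1073741824
P(≥1) = 1 - 282475249/1073741824 = 791266575/1073741824

P = 791266575/1073741824 ≈ 73.69%


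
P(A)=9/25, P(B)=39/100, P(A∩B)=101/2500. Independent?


P(A)×P(B) = 351/2500
P(A∩B) = 101/2500
Not equal → NOT independent

No, not independent


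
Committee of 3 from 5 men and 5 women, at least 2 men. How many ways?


Count by #men:
  2M,1W: C(5,2)×C(5,1)=50
  3M,0W: C(5,3)×C(5,0)=10
Total = 60

60


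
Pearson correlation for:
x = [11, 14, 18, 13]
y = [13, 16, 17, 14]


n=4, Σx=56, Σy=60, Σxy=855, Σx²=810, Σy²=910
r = (4×855 - 56×60)/√((4×810 - 56²)(4×910 - 60²))
= 60/√(104×40) = 60/√4160 ≈ 60/64.4981 ≈ 0.9303

r ≈ 0.9303


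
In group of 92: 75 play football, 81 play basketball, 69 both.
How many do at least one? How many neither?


|A∪B| = 75+81-69 = 87
Neither = 92-87 = 5

At least one: 87; Neither: 5


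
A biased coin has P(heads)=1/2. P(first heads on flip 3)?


Geometric: P(X=3) = (1-p)^(k-1)×p = (1/2)^2×1/2 = 1/8

P(X=3) = 1/8 ≈ 12.50%


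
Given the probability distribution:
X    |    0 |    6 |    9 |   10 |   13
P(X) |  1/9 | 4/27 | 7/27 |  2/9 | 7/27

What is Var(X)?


E[X] = 238/27
E[X²] = 2494/27
Var(X) = E[X²] - (E[X])² = 2494/27 - 56644/729 = 10694/729

Var(X) = 10694/729 ≈ 14.6694


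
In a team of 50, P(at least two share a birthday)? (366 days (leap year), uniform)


P(all different) = Π(366-i)/366 for i=0..49
= 0.029927
P(match) = 1 - 0.029927 = 0.970073

P ≈ 0.9701 ≈ 97.01%


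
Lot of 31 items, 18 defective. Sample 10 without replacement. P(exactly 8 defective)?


Hypergeometric: C(18,8)×C(13,2)/C(31,10)
= 43758×78/44352165 = 7956/103385

P(X=8) = 7956/103385 ≈ 7.70%


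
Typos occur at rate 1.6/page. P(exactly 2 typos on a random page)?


Poisson(λ=1.6): P(X=2) = e^(-λ)×λ^k/k!
= e^(-1.6) × 1.6^2 / 2!
≈ 0.201896518 × 2.56 / 2 ≈ 0.258428

P(X=2) ≈ 0.258428 ≈ 25.84%


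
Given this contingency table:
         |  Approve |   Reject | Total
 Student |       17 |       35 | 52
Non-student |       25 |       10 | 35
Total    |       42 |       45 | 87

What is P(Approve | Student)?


P(Approve | Student) = 17/(17+35) = 17/52

P(Approve|Student) = 17/52 ≈ 32.69%


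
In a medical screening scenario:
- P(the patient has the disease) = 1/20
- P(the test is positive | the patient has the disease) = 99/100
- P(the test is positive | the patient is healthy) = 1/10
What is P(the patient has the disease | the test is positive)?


Using Bayes' theorem:
P(A|B) = P(B|A)·P(A) / P(B)

P(the test is positive) = 99/100 × 1/20 + 1/10 × 19/20
= 99/2000 + 19/200 = 289/2000

P(the patient has the disease|the test is positive) = (99/2000) / (289/2000) = 99/289

P(the patient has the disease|the test is positive) = 99/289 ≈ 34.26%


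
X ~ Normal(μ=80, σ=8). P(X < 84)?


z = (84-80)/8 = 0.5
P(Z < 0.5) = 0.6915

P(X < 84) ≈ 0.6915


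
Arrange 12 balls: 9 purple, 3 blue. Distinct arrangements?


12!/(9!×3!) = 220

220


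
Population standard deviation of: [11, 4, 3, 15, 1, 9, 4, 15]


Mean = 62/8 = 31/4
  (11-31/4)²=169/16
  (4-31/4)²=225/16
  (3-31/4)²=361/16
  (15-31/4)²=841/16
  (1-31/4)²=729/16
  (9-31/4)²=25/16
  (4-31/4)²=225/16
  (15-31/4)²=841/16
Σ(x-μ)² = 427/2
σ² = (427/2)/8 = 427/16

σ = √(427/16) ≈ 5.1660


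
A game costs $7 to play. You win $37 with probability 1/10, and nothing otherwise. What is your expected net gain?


E[gain] = (37-7)×1/10 + (-7)×9/10
= 3 - 63/10 = -33/10

Expected net gain = $-33/10 ≈ $-3.30


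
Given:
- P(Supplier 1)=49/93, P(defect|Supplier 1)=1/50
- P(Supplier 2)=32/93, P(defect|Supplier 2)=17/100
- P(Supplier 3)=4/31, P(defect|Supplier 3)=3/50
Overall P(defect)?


P(B) = Σ P(B|Aᵢ)×P(Aᵢ)
  1/50×49/93 = 49/4650
  17/100×32/93 = 136/2325
  3/50×4/31 = 6/775
Sum = 119/1550

P(defect) = 119/1550 ≈ 7.68%


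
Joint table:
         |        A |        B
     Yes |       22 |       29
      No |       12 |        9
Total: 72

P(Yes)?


P(Yes) = (22+29)/72 = 51/72 = 17/24

P(Yes) = 17/24 ≈ 70.83%


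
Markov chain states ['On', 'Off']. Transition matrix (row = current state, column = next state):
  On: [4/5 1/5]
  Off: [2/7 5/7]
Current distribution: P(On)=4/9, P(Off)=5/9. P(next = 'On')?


P(next=On) = Σᵢ P(now=i)×P(i→On)
= 4/9×4/5 + 5/9×2/7
= 16/45 + 10/63 = 18/35

P = 18/35 ≈ 0.5143


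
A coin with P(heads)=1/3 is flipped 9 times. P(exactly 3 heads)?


Binomial: P(X=3) = C(9,3)×p^3×(1-p)^6
= 84 × 1/27 × 64/729 = 1792/6561

P(X=3) = 1792/6561 ≈ 27.31%


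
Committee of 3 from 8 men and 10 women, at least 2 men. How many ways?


Count by #men:
  2M,1W: C(8,2)×C(10,1)=280
  3M,0W: C(8,3)×C(10,0)=56
Total = 336

336


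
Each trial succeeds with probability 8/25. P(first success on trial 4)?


Geometric: P(X=4) = (1-p)^(k-1)×p = (17/25)^3×8/25 = 39304/390625

P(X=4) = 39304/390625 ≈ 10.06%


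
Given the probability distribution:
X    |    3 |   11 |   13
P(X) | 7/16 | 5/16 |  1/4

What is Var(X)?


E[X] = 8
E[X²] = 84
Var(X) = E[X²] - (E[X])² = 84 - 64 = 20

Var(X) = 20 ≈ 20.0000


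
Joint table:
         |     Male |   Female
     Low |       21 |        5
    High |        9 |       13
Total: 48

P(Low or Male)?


P(Low∨Male) = P(Low) + P(Male) - P(Low∧Male)
= (26 + 30 - 21)/48 = 35/48

P = 35/48 ≈ 72.92%


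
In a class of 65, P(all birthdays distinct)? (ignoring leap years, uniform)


P(all different) = Π(365-i)/365 for i=0..64
= (365/365)×(364/365)×...×(301/365)
= 0.002317

P ≈ 0.0023 ≈ 0.23%


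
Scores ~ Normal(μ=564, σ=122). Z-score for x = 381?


z = (x - μ)/σ = (381 - 564)/122 = -1.5

z = -1.5


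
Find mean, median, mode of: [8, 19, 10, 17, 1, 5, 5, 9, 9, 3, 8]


Sorted: [1, 3, 5, 5, 8, 8, 9, 9, 10, 17, 19]
Mean = 94/11
Median = 8
Freq: {8: 2, 19: 1, 10: 1, 17: 1, 1: 1, 5: 2, 9: 2, 3: 1}
Mode: [5, 8, 9]

Mean=94/11, Median=8, Mode=[5, 8, 9]


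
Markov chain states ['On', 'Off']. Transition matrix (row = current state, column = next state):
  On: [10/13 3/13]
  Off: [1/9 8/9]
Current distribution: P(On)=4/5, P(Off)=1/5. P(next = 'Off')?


P(next=Off) = Σᵢ P(now=i)×P(i→Off)
= 4/5×3/13 + 1/5×8/9
= 12/65 + 8/45 = 212/585

P = 212/585 ≈ 0.3624


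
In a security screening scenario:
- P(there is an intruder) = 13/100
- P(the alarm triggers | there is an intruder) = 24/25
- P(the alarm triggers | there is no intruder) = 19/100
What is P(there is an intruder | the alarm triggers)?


Using Bayes' theorem:
P(A|B) = P(B|A)·P(A) / P(B)

P(the alarm triggers) = 24/25 × 13/100 + 19/100 × 87/100
= 78/625 + 1653/10000 = 2901/10000

P(there is an intruder|the alarm triggers) = (78/625) / (2901/10000) = 416/967

P(there is an intruder|the alarm triggers) = 416/967 ≈ 43.02%


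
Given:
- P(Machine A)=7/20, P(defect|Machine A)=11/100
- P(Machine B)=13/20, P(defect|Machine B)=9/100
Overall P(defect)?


P(B) = Σ P(B|Aᵢ)×P(Aᵢ)
  11/100×7/20 = 77/2000
  9/100×13/20 = 117/2000
Sum = 97/1000

P(defect) = 97/1000 ≈ 9.70%


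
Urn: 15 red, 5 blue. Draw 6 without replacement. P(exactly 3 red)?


Hypergeometric: C(15,3)×C(5,3)/C(20,6)
= 455×10/38760 = 455/3876

P(X=3) = 455/3876 ≈ 11.74%


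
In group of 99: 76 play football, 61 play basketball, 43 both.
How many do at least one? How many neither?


|A∪B| = 76+61-43 = 94
Neither = 99-94 = 5

At least one: 94; Neither: 5


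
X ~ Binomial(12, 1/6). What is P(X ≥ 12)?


P(X ≥ 12) = Σ P(X=i) for i=12..12
P(X=12) = 1/2176782336
Sum = 1/2176782336

P(X ≥ 12) = 1/2176782336 ≈ 0.00%


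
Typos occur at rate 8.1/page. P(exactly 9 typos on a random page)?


Poisson(λ=8.1): P(X=9) = e^(-λ)×λ^k/k!
= e^(-8.1) × 8.1^9 / 9!
≈ 0.0003035391381 × 150094635.297 / 362880 ≈ 0.125550

P(X=9) ≈ 0.125550 ≈ 12.56%


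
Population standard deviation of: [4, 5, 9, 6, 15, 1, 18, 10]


Mean = 68/8 = 17/2
  (4-17/2)²=81/4
  (5-17/2)²=49/4
  (9-17/2)²=1/4
  (6-17/2)²=25/4
  (15-17/2)²=169/4
  (1-17/2)²=225/4
  (18-17/2)²=361/4
  (10-17/2)²=9/4
Σ(x-μ)² = 230
σ² = 230/8 = 115/4

σ = √(115/4) ≈ 5.3619


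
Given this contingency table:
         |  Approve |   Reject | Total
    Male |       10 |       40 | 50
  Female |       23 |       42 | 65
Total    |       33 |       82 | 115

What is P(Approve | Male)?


P(Approve | Male) = 10/(10+40) = 10/50 = 1/5

P(Approve|Male) = 1/5 ≈ 20.00%


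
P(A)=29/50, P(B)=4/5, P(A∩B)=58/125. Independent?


P(A)×P(B) = 58/125
P(A∩B) = 58/125
Equal ✓ → Independent

Yes, independent


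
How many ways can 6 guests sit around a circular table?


Circular arrangements of 6 distinct objects: fix one position to break rotational symmetry.
(n-1)! = 5! = 120

120


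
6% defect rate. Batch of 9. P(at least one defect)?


P(all good) = (47/50)^9 = 1119130473102767/1953125000000000
P(≥1 defect) = 833994526897233/1953125000000000

P = 833994526897233/1953125000000000 ≈ 42.70%


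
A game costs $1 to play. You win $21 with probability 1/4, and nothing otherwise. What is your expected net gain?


E[gain] = (21-1)×1/4 + (-1)×3/4
= 5 - 3/4 = 17/4

Expected net gain = $17/4 ≈ $4.25


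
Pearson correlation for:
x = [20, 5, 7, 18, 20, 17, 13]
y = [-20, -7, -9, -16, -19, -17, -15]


n=7, Σx=100, Σy=-103, Σxy=-1650, Σx²=1656, Σy²=1661
r = (7×(-1650) - 100×(-103))/√((7×1656 - 100²)(7×1661 - (-103)²))
= -1250/√(1592×1018) = -1250/√1620656 ≈ -1250/1273.0499 ≈ -0.9819

r ≈ -0.9819


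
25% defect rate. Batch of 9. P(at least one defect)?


P(all good) = (3/4)^9 = 19683/262144
P(≥1 defect) = 242461/262144

P = 242461/262144 ≈ 92.49%


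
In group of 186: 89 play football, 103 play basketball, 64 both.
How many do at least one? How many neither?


|A∪B| = 89+103-64 = 128
Neither = 186-128 = 58

At least one: 128; Neither: 58


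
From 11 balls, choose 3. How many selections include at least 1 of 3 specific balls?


Complement: C(11,3) - C(8,3) = 165 - 56 = 109

109


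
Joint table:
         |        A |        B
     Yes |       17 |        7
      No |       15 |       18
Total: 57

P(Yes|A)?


P(Yes|A) = 17/(17+15) = 17/32

P = 17/32 ≈ 53.12%


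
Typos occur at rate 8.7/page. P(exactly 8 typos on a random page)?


Poisson(λ=8.7): P(X=8) = e^(-λ)×λ^k/k!
= e^(-8.7) × 8.7^8 / 8!
≈ 0.000166585811 × 32821167.1544 / 40320 ≈ 0.135604

P(X=8) ≈ 0.135604 ≈ 13.56%
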